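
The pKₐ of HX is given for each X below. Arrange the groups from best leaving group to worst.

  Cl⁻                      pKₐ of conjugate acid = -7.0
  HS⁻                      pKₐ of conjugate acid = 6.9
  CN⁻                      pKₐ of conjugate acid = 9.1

Lower conjugate-acid pKₐ ⇒ weaker base ⇒ better leaving group.
Sorting by the given values: Cl⁻ (-7.0), HS⁻ (6.9), CN⁻ (9.1).

Cl⁻ > HS⁻ > CN⁻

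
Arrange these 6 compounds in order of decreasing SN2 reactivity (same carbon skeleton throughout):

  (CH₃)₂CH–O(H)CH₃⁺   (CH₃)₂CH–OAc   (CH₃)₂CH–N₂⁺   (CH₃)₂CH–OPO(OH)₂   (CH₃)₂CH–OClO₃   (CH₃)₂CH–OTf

(CH₃)₂CH–N₂⁺ > (CH₃)₂CH–OTf > (CH₃)₂CH–OClO₃ > (CH₃)₂CH–O(H)CH₃⁺ > (CH₃)₂CH–OPO(OH)₂ > (CH₃)₂CH–OAc

The skeletons are identical, so relative rate is governed entirely by leaving-group ability.
Rank by basicity of the departing species: weakest base leaves most easily.
(CH₃)₂CH–N₂⁺ loses N₂: no meaningful conjugate acid; N₂ departs as an exceptionally stable neutral molecule
(CH₃)₂CH–OTf loses OTf⁻: pKₐ(CF₃SO₃H (triflic acid)) ≈ -14
(CH₃)₂CH–OClO₃ loses ClO₄⁻: pKₐ(HClO₄) ≈ -10
(CH₃)₂CH–O(H)CH₃⁺ loses R'OH: pKₐ(R'OH₂⁺) ≈ -2.4
(CH₃)₂CH–OPO(OH)₂ loses H₂PO₄⁻: pKₐ(H₃PO₄) ≈ 2.1
(CH₃)₂CH–OAc loses AcO⁻: pKₐ(CH₃COOH) ≈ 4.8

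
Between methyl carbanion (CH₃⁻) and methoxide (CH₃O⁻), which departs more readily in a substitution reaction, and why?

methoxide (CH₃O⁻) is the better leaving group.
pKₐ(CH₃OH) ≈ 15.5 versus pKₐ(CH₄) ≈ 48: methoxide (CH₃O⁻) is the much weaker base.
Strong base; alkoxides do not leave unassisted.

methoxide (CH₃O⁻)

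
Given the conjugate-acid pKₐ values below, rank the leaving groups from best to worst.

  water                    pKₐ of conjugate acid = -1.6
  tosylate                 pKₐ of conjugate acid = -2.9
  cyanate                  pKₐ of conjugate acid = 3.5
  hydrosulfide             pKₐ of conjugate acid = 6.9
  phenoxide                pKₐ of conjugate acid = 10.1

Lower conjugate-acid pKₐ ⇒ weaker base ⇒ better leaving group.
Sorting by the given values: tosylate (-2.9), water (-1.6), cyanate (3.5), hydrosulfide (6.9), phenoxide (10.1).

tosylate > water > cyanate > hydrosulfide > phenoxide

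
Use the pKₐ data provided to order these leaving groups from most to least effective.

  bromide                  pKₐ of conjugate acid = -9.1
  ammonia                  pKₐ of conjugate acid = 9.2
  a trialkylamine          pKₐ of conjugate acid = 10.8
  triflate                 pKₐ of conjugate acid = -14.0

triflate > bromide > ammonia > a trialkylamine

Lower conjugate-acid pKₐ ⇒ weaker base ⇒ better leaving group.
Sorting by the given values: triflate (-14.0), bromide (-9.1), ammonia (9.2), a trialkylamine (10.8).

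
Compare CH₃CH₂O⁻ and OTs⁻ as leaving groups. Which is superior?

OTs⁻

OTs⁻ is the better leaving group.
pKₐ(p-CH₃C₆H₄SO₃H (TsOH)) ≈ -2.8 versus pKₐ(CH₃CH₂OH) ≈ 16: OTs⁻ is the much weaker base.
Resonance-delocalised arenesulfonate.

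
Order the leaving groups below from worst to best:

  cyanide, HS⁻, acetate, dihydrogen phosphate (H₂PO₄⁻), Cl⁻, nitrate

cyanide < HS⁻ < acetate < dihydrogen phosphate (H₂PO₄⁻) < nitrate < Cl⁻

A good leaving group is a weak base: the lower the pKₐ of its conjugate acid, the more readily it departs.
Cl⁻: pKₐ(HCl) ≈ -7 — moderately weak base
nitrate: pKₐ(HNO₃) ≈ -1.3
dihydrogen phosphate (H₂PO₄⁻): pKₐ(H₃PO₄) ≈ 2.1 — moderate base; biological leaving group after further activation
acetate: pKₐ(CH₃COOH) ≈ 4.8
HS⁻: pKₐ(H₂S) ≈ 7 — larger and more polarisable than the oxygen analogue
cyanide: pKₐ(HCN) ≈ 9.2 — sp carbon stabilises the charge somewhat, but still a poor LG
Listed from poorest to best leaving group as asked.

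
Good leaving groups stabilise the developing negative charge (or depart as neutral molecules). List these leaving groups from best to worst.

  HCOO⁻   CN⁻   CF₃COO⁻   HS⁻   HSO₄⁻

HSO₄⁻ > CF₃COO⁻ > HCOO⁻ > HS⁻ > CN⁻

The more stable X⁻ (or X) is on its own — i.e. the weaker a base it is — the better a leaving group it makes.
HSO₄⁻: pKₐ(H₂SO₄) ≈ -3
CF₃COO⁻: pKₐ(CF₃COOH) ≈ 0.2
HCOO⁻: pKₐ(HCOOH) ≈ 3.8
HS⁻: pKₐ(H₂S) ≈ 7
CN⁻: pKₐ(HCN) ≈ 9.2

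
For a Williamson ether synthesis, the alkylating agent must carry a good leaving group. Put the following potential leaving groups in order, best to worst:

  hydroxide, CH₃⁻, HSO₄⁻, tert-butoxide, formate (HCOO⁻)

HSO₄⁻ > formate (HCOO⁻) > hydroxide > tert-butoxide > CH₃⁻

A good leaving group is a weak base: the lower the pKₐ of its conjugate acid, the more readily it departs.
HSO₄⁻: pKₐ(H₂SO₄) ≈ -3 — conjugate base of a strong mineral acid
formate (HCOO⁻): pKₐ(HCOOH) ≈ 3.8 — resonance-stabilised carboxylate
hydroxide: pKₐ(H₂O) ≈ 15.7 — strong base; essentially never leaves without prior activation
tert-butoxide: pKₐ(t-BuOH) ≈ 18 — bulky, strongly basic alkoxide
CH₃⁻: pKₐ(CH₄) ≈ 48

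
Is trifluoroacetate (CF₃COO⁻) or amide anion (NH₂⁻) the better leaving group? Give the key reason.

trifluoroacetate (CF₃COO⁻) is the better leaving group.
pKₐ(CF₃COOH) ≈ 0.2 versus pKₐ(NH₃) ≈ 38: trifluoroacetate (CF₃COO⁻) is the much weaker base.
Strongly electron-withdrawing CF₃ stabilises the carboxylate.

trifluoroacetate (CF₃COO⁻)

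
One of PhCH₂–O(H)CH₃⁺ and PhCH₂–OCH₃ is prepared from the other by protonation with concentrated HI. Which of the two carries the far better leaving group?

From PhCH₂–OCH₃ the departing group would be CH₃O⁻ (pKₐ(CH₃OH) ≈ 15.5). Strong base; alkoxides do not leave unassisted.
From PhCH₂–O(H)CH₃⁺ the leaving group is R'OH (pKₐ(R'OH₂⁺) ≈ -2.4). Neutral; leaves from a protonated ether (an oxonium ion, R–O(H)R'⁺).
Protonation with concentrated HI works by allowing neutral methanol, rather than methoxide, to depart, making PhCH₂–O(H)CH₃⁺ enormously more reactive.

PhCH₂–O(H)CH₃⁺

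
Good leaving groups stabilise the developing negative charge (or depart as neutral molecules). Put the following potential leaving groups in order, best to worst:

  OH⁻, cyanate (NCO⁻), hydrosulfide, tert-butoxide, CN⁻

cyanate (NCO⁻) > hydrosulfide > CN⁻ > OH⁻ > tert-butoxide

Leaving-group ability tracks the stability of the departed species; conjugate-acid pKₐ is the usual yardstick (lower pKₐ → better LG).
cyanate (NCO⁻): pKₐ(HOCN) ≈ 3.5 — resonance between N and O
hydrosulfide: pKₐ(H₂S) ≈ 7 — larger and more polarisable than the oxygen analogue
CN⁻: pKₐ(HCN) ≈ 9.2
OH⁻: pKₐ(H₂O) ≈ 15.7 — strong base; essentially never leaves without prior activation
tert-butoxide: pKₐ(t-BuOH) ≈ 18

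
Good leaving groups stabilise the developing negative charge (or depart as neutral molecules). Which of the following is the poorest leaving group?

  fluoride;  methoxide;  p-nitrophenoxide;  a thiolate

methoxide

fluoride: pKₐ(HF) ≈ 3.2
p-nitrophenoxide: pKₐ(p-nitrophenol) ≈ 7.2
a thiolate: pKₐ(RSH (a thiol)) ≈ 10.5
methoxide: pKₐ(CH₃OH) ≈ 15.5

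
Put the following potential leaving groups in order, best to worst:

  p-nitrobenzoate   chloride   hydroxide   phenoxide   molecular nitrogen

molecular nitrogen > chloride > p-nitrobenzoate > phenoxide > hydroxide

molecular nitrogen: no meaningful conjugate acid; N₂ departs as an exceptionally stable neutral molecule
chloride: pKₐ(HCl) ≈ -7 — moderately weak base
p-nitrobenzoate: pKₐ(p-nitrobenzoic acid) ≈ 3.4 — electron-withdrawing nitro group stabilises the carboxylate
phenoxide: pKₐ(C₆H₅OH (phenol)) ≈ 10
hydroxide: pKₐ(H₂O) ≈ 15.7 — strong base; essentially never leaves without prior activation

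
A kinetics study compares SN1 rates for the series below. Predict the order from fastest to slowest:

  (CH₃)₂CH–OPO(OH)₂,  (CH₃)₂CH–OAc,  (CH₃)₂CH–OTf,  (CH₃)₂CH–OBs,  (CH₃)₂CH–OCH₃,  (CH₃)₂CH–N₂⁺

(CH₃)₂CH–N₂⁺ > (CH₃)₂CH–OTf > (CH₃)₂CH–OBs > (CH₃)₂CH–OPO(OH)₂ > (CH₃)₂CH–OAc > (CH₃)₂CH–OCH₃

Same R in every case — rank the leaving groups.
The more stable X⁻ (or X) is on its own — i.e. the weaker a base it is — the better a leaving group it makes.
(CH₃)₂CH–N₂⁺ loses N₂: no meaningful conjugate acid; N₂ departs as an exceptionally stable neutral molecule
(CH₃)₂CH–OTf loses OTf⁻: pKₐ(CF₃SO₃H (triflic acid)) ≈ -14
(CH₃)₂CH–OBs loses OBs⁻: pKₐ(p-BrC₆H₄SO₃H) ≈ -2.8
(CH₃)₂CH–OPO(OH)₂ loses H₂PO₄⁻: pKₐ(H₃PO₄) ≈ 2.1
(CH₃)₂CH–OAc loses AcO⁻: pKₐ(CH₃COOH) ≈ 4.8
(CH₃)₂CH–OCH₃ loses CH₃O⁻: pKₐ(CH₃OH) ≈ 15.5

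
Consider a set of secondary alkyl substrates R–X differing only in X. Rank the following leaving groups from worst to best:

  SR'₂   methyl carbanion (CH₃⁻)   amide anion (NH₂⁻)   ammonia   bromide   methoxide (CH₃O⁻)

A good leaving group is a weak base: the lower the pKₐ of its conjugate acid, the more readily it departs.
bromide: pKₐ(HBr) ≈ -9
SR'₂: pKₐ(R'₂SH⁺) ≈ -7
ammonia: pKₐ(NH₄⁺) ≈ 9.2
methoxide (CH₃O⁻): pKₐ(CH₃OH) ≈ 15.5
amide anion (NH₂⁻): pKₐ(NH₃) ≈ 38
methyl carbanion (CH₃⁻): pKₐ(CH₄) ≈ 48
The question asks for worst first, so the sequence is read in increasing leaving-group ability.

methyl carbanion (CH₃⁻) < amide anion (NH₂⁻) < methoxide (CH₃O⁻) < ammonia < SR'₂ < bromide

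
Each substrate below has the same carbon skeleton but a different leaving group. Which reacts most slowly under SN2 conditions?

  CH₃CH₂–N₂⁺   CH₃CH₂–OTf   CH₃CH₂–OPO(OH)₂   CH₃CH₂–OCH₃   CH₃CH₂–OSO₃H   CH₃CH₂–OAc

CH₃CH₂–OCH₃

Identical carbon frameworks mean the comparison reduces to leaving-group quality.
Leaving-group ability tracks the stability of the departed species; conjugate-acid pKₐ is the usual yardstick (lower pKₐ → better LG).
CH₃CH₂–N₂⁺ loses N₂: no meaningful conjugate acid; N₂ departs as an exceptionally stable neutral molecule
CH₃CH₂–OTf loses OTf⁻: pKₐ(CF₃SO₃H (triflic acid)) ≈ -14
CH₃CH₂–OSO₃H loses HSO₄⁻: pKₐ(H₂SO₄) ≈ -3
CH₃CH₂–OPO(OH)₂ loses H₂PO₄⁻: pKₐ(H₃PO₄) ≈ 2.1
CH₃CH₂–OAc loses AcO⁻: pKₐ(CH₃COOH) ≈ 4.8
CH₃CH₂–OCH₃ loses CH₃O⁻: pKₐ(CH₃OH) ≈ 15.5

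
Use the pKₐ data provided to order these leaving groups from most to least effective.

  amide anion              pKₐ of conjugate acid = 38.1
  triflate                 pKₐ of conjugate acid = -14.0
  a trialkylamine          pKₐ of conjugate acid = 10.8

Lower conjugate-acid pKₐ ⇒ weaker base ⇒ better leaving group.
Sorting by the given values: triflate (-14.0), a trialkylamine (10.8), amide anion (38.1).

triflate > a trialkylamine > amide anion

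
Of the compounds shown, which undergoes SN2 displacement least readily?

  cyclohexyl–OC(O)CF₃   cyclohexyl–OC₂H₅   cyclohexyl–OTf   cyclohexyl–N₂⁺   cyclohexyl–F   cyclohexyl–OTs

cyclohexyl–OC₂H₅

Same R in every case — rank the leaving groups.
Leaving-group ability tracks the stability of the departed species; conjugate-acid pKₐ is the usual yardstick (lower pKₐ → better LG).
cyclohexyl–N₂⁺ loses N₂: no meaningful conjugate acid; N₂ departs as an exceptionally stable neutral molecule
cyclohexyl–OTf loses OTf⁻: pKₐ(CF₃SO₃H (triflic acid)) ≈ -14
cyclohexyl–OTs loses OTs⁻: pKₐ(p-CH₃C₆H₄SO₃H (TsOH)) ≈ -2.8
cyclohexyl–OC(O)CF₃ loses CF₃COO⁻: pKₐ(CF₃COOH) ≈ 0.2
cyclohexyl–F loses F⁻: pKₐ(HF) ≈ 3.2
cyclohexyl–OC₂H₅ loses CH₃CH₂O⁻: pKₐ(CH₃CH₂OH) ≈ 16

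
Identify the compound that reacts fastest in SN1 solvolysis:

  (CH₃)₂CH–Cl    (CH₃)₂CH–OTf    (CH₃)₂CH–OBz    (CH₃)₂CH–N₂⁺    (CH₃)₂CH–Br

(CH₃)₂CH–N₂⁺

The skeletons are identical, so relative rate is governed entirely by leaving-group ability.
A good leaving group is a weak base: the lower the pKₐ of its conjugate acid, the more readily it departs.
(CH₃)₂CH–N₂⁺ loses N₂: no meaningful conjugate acid; N₂ departs as an exceptionally stable neutral molecule
(CH₃)₂CH–OTf loses OTf⁻: pKₐ(CF₃SO₃H (triflic acid)) ≈ -14
(CH₃)₂CH–Br loses Br⁻: pKₐ(HBr) ≈ -9
(CH₃)₂CH–Cl loses Cl⁻: pKₐ(HCl) ≈ -7
(CH₃)₂CH–OBz loses PhCOO⁻: pKₐ(C₆H₅COOH) ≈ 4.2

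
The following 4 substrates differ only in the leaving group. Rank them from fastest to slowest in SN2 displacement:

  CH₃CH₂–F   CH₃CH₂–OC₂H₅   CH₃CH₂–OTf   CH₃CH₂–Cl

Identical carbon frameworks mean the comparison reduces to leaving-group quality.
A good leaving group is a weak base: the lower the pKₐ of its conjugate acid, the more readily it departs.
CH₃CH₂–OTf loses OTf⁻: pKₐ(CF₃SO₃H (triflic acid)) ≈ -14
CH₃CH₂–Cl loses Cl⁻: pKₐ(HCl) ≈ -7
CH₃CH₂–F loses F⁻: pKₐ(HF) ≈ 3.2
CH₃CH₂–OC₂H₅ loses CH₃CH₂O⁻: pKₐ(CH₃CH₂OH) ≈ 16

CH₃CH₂–OTf > CH₃CH₂–Cl > CH₃CH₂–F > CH₃CH₂–OC₂H₅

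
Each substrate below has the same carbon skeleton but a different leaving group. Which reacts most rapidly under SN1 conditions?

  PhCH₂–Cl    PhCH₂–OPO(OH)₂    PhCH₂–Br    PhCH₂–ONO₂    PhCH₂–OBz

Identical carbon frameworks mean the comparison reduces to leaving-group quality.
Rank by basicity of the departing species: weakest base leaves most easily.
PhCH₂–Br loses Br⁻: pKₐ(HBr) ≈ -9
PhCH₂–Cl loses Cl⁻: pKₐ(HCl) ≈ -7
PhCH₂–ONO₂ loses NO₃⁻: pKₐ(HNO₃) ≈ -1.3
PhCH₂–OPO(OH)₂ loses H₂PO₄⁻: pKₐ(H₃PO₄) ≈ 2.1
PhCH₂–OBz loses PhCOO⁻: pKₐ(C₆H₅COOH) ≈ 4.2

PhCH₂–Br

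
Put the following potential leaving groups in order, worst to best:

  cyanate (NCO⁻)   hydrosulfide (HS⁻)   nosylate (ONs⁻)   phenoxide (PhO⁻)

phenoxide (PhO⁻) < hydrosulfide (HS⁻) < cyanate (NCO⁻) < nosylate (ONs⁻)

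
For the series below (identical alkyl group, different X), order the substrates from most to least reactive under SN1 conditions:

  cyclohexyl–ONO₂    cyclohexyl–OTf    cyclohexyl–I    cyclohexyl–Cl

cyclohexyl–OTf > cyclohexyl–I > cyclohexyl–Cl > cyclohexyl–ONO₂

The skeletons are identical, so relative rate is governed entirely by leaving-group ability.
A good leaving group is a weak base: the lower the pKₐ of its conjugate acid, the more readily it departs.
cyclohexyl–OTf loses OTf⁻: pKₐ(CF₃SO₃H (triflic acid)) ≈ -14
cyclohexyl–I loses I⁻: pKₐ(HI) ≈ -10
cyclohexyl–Cl loses Cl⁻: pKₐ(HCl) ≈ -7
cyclohexyl–ONO₂ loses NO₃⁻: pKₐ(HNO₃) ≈ -1.3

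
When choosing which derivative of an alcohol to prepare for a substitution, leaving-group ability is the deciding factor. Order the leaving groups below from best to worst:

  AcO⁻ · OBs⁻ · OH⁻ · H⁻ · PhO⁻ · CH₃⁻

OBs⁻ > AcO⁻ > PhO⁻ > OH⁻ > H⁻ > CH₃⁻

Leaving-group ability tracks the stability of the departed species; conjugate-acid pKₐ is the usual yardstick (lower pKₐ → better LG).
OBs⁻: pKₐ(p-BrC₆H₄SO₃H) ≈ -2.8
AcO⁻: pKₐ(CH₃COOH) ≈ 4.8
PhO⁻: pKₐ(C₆H₅OH (phenol)) ≈ 10
OH⁻: pKₐ(H₂O) ≈ 15.7
H⁻: pKₐ(H₂) ≈ 36
CH₃⁻: pKₐ(CH₄) ≈ 48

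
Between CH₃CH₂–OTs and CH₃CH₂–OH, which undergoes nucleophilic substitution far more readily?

From CH₃CH₂–OH the departing group would be OH⁻ (pKₐ(H₂O) ≈ 15.7). Strong base; essentially never leaves without prior activation.
From CH₃CH₂–OTs the leaving group is OTs⁻ (pKₐ(p-CH₃C₆H₄SO₃H (TsOH)) ≈ -2.8). Resonance-delocalised arenesulfonate.
(In practice CH₃CH₂–OTs is made from CH₃CH₂–OH by treatment with TsCl / pyridine, converting the hydroxyl into a tosylate.)

CH₃CH₂–OTs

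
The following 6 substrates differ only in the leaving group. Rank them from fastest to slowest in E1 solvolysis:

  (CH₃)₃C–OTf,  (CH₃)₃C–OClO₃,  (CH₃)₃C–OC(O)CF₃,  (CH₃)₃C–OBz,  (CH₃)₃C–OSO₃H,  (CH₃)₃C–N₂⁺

Same R in every case — rank the leaving groups.
The more stable X⁻ (or X) is on its own — i.e. the weaker a base it is — the better a leaving group it makes.
(CH₃)₃C–N₂⁺ loses N₂: no meaningful conjugate acid; N₂ departs as an exceptionally stable neutral molecule
(CH₃)₃C–OTf loses OTf⁻: pKₐ(CF₃SO₃H (triflic acid)) ≈ -14
(CH₃)₃C–OClO₃ loses ClO₄⁻: pKₐ(HClO₄) ≈ -10
(CH₃)₃C–OSO₃H loses HSO₄⁻: pKₐ(H₂SO₄) ≈ -3
(CH₃)₃C–OC(O)CF₃ loses CF₃COO⁻: pKₐ(CF₃COOH) ≈ 0.2
(CH₃)₃C–OBz loses PhCOO⁻: pKₐ(C₆H₅COOH) ≈ 4.2

(CH₃)₃C–N₂⁺ > (CH₃)₃C–OTf > (CH₃)₃C–OClO₃ > (CH₃)₃C–OSO₃H > (CH₃)₃C–OC(O)CF₃ > (CH₃)₃C–OBz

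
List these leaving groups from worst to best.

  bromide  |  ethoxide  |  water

ethoxide < water < bromide

bromide: pKₐ(HBr) ≈ -9 — weak base; good leaving group
water: pKₐ(H₃O⁺) ≈ -1.7
ethoxide: pKₐ(CH₃CH₂OH) ≈ 16 — strong base; alkoxides do not leave unassisted
Listed from poorest to best leaving group as asked.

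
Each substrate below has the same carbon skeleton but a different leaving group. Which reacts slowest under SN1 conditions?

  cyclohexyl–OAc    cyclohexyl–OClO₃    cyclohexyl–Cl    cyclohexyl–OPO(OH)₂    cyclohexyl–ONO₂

cyclohexyl–OAc

The skeletons are identical, so relative rate is governed entirely by leaving-group ability.
Rank by basicity of the departing species: weakest base leaves most easily.
cyclohexyl–OClO₃ loses ClO₄⁻: pKₐ(HClO₄) ≈ -10
cyclohexyl–Cl loses Cl⁻: pKₐ(HCl) ≈ -7
cyclohexyl–ONO₂ loses NO₃⁻: pKₐ(HNO₃) ≈ -1.3
cyclohexyl–OPO(OH)₂ loses H₂PO₄⁻: pKₐ(H₃PO₄) ≈ 2.1
cyclohexyl–OAc loses AcO⁻: pKₐ(CH₃COOH) ≈ 4.8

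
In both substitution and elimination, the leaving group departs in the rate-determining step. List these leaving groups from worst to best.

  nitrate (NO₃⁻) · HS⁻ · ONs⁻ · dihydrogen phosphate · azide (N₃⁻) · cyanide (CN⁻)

cyanide (CN⁻) < HS⁻ < azide (N₃⁻) < dihydrogen phosphate < nitrate (NO₃⁻) < ONs⁻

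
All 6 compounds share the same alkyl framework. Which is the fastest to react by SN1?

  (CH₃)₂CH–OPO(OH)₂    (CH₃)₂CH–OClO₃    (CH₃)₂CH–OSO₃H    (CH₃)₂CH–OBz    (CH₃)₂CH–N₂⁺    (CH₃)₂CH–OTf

Same R in every case — rank the leaving groups.
A good leaving group is a weak base: the lower the pKₐ of its conjugate acid, the more readily it departs.
(CH₃)₂CH–N₂⁺ loses N₂: no meaningful conjugate acid; N₂ departs as an exceptionally stable neutral molecule
(CH₃)₂CH–OTf loses OTf⁻: pKₐ(CF₃SO₃H (triflic acid)) ≈ -14
(CH₃)₂CH–OClO₃ loses ClO₄⁻: pKₐ(HClO₄) ≈ -10
(CH₃)₂CH–OSO₃H loses HSO₄⁻: pKₐ(H₂SO₄) ≈ -3
(CH₃)₂CH–OPO(OH)₂ loses H₂PO₄⁻: pKₐ(H₃PO₄) ≈ 2.1
(CH₃)₂CH–OBz loses PhCOO⁻: pKₐ(C₆H₅COOH) ≈ 4.2

(CH₃)₂CH–N₂⁺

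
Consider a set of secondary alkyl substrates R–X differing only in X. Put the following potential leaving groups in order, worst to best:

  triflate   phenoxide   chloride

phenoxide < chloride < triflate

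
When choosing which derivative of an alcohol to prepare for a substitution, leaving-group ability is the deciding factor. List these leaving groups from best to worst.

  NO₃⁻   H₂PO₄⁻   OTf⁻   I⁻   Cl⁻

OTf⁻: pKₐ(CF₃SO₃H (triflic acid)) ≈ -14
I⁻: pKₐ(HI) ≈ -10
Cl⁻: pKₐ(HCl) ≈ -7
NO₃⁻: pKₐ(HNO₃) ≈ -1.3
H₂PO₄⁻: pKₐ(H₃PO₄) ≈ 2.1

OTf⁻ > I⁻ > Cl⁻ > NO₃⁻ > H₂PO₄⁻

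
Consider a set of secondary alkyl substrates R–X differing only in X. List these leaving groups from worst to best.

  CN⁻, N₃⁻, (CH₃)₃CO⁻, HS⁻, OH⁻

N₃⁻: pKₐ(HN₃) ≈ 4.7
HS⁻: pKₐ(H₂S) ≈ 7
CN⁻: pKₐ(HCN) ≈ 9.2
OH⁻: pKₐ(H₂O) ≈ 15.7
(CH₃)₃CO⁻: pKₐ(t-BuOH) ≈ 18
The question asks for worst first, so the sequence is read in increasing leaving-group ability.

(CH₃)₃CO⁻ < OH⁻ < CN⁻ < HS⁻ < N₃⁻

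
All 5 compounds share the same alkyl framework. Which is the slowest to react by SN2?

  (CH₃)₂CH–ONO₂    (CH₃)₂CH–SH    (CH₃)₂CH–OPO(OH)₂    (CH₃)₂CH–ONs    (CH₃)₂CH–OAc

(CH₃)₂CH–SH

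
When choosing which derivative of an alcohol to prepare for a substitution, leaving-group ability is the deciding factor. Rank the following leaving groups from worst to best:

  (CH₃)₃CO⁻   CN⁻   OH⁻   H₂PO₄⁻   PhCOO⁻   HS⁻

Rank by basicity of the departing species: weakest base leaves most easily.
H₂PO₄⁻: pKₐ(H₃PO₄) ≈ 2.1
PhCOO⁻: pKₐ(C₆H₅COOH) ≈ 4.2
HS⁻: pKₐ(H₂S) ≈ 7
CN⁻: pKₐ(HCN) ≈ 9.2
OH⁻: pKₐ(H₂O) ≈ 15.7
(CH₃)₃CO⁻: pKₐ(t-BuOH) ≈ 18
The question asks for worst first, so the sequence is read in increasing leaving-group ability.

(CH₃)₃CO⁻ < OH⁻ < CN⁻ < HS⁻ < PhCOO⁻ < H₂PO₄⁻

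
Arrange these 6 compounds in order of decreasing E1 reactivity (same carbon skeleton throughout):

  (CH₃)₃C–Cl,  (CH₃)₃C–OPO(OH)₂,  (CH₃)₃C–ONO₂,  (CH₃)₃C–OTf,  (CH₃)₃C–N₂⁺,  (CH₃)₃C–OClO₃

(CH₃)₃C–N₂⁺ > (CH₃)₃C–OTf > (CH₃)₃C–OClO₃ > (CH₃)₃C–Cl > (CH₃)₃C–ONO₂ > (CH₃)₃C–OPO(OH)₂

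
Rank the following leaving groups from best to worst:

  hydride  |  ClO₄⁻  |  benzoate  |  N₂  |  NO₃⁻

N₂: no meaningful conjugate acid; N₂ departs as an exceptionally stable neutral molecule
ClO₄⁻: pKₐ(HClO₄) ≈ -10
NO₃⁻: pKₐ(HNO₃) ≈ -1.3
benzoate: pKₐ(C₆H₅COOH) ≈ 4.2
hydride: pKₐ(H₂) ≈ 36

N₂ > ClO₄⁻ > NO₃⁻ > benzoate > hydride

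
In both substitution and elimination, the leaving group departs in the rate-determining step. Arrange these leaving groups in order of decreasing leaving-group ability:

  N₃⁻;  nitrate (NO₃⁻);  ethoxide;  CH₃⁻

nitrate (NO₃⁻) > N₃⁻ > ethoxide > CH₃⁻

Rank by basicity of the departing species: weakest base leaves most easily.
nitrate (NO₃⁻): pKₐ(HNO₃) ≈ -1.3
N₃⁻: pKₐ(HN₃) ≈ 4.7
ethoxide: pKₐ(CH₃CH₂OH) ≈ 16
CH₃⁻: pKₐ(CH₄) ≈ 48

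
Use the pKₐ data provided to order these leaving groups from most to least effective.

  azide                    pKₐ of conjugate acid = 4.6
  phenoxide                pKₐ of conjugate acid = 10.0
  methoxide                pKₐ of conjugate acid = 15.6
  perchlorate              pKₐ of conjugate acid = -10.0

perchlorate > azide > phenoxide > methoxide

Lower conjugate-acid pKₐ ⇒ weaker base ⇒ better leaving group.
Sorting by the given values: perchlorate (-10.0), azide (4.6), phenoxide (10.0), methoxide (15.6).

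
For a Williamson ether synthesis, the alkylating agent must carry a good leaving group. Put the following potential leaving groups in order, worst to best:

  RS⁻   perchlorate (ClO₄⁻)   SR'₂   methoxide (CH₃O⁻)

The more stable X⁻ (or X) is on its own — i.e. the weaker a base it is — the better a leaving group it makes.
perchlorate (ClO₄⁻): pKₐ(HClO₄) ≈ -10
SR'₂: pKₐ(R'₂SH⁺) ≈ -7
RS⁻: pKₐ(RSH (a thiol)) ≈ 10.5
methoxide (CH₃O⁻): pKₐ(CH₃OH) ≈ 15.5
The question asks for worst first, so the sequence is read in increasing leaving-group ability.

methoxide (CH₃O⁻) < RS⁻ < SR'₂ < perchlorate (ClO₄⁻)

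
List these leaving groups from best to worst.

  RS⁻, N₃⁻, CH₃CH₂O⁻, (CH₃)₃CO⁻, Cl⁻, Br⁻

The more stable X⁻ (or X) is on its own — i.e. the weaker a base it is — the better a leaving group it makes.
Br⁻: pKₐ(HBr) ≈ -9 — weak base; good leaving group
Cl⁻: pKₐ(HCl) ≈ -7
N₃⁻: pKₐ(HN₃) ≈ 4.7 — linear, resonance-stabilised
RS⁻: pKₐ(RSH (a thiol)) ≈ 10.5 — moderately basic; rarely leaves without activation
CH₃CH₂O⁻: pKₐ(CH₃CH₂OH) ≈ 16 — strong base; alkoxides do not leave unassisted
(CH₃)₃CO⁻: pKₐ(t-BuOH) ≈ 18 — bulky, strongly basic alkoxide

Br⁻ > Cl⁻ > N₃⁻ > RS⁻ > CH₃CH₂O⁻ > (CH₃)₃CO⁻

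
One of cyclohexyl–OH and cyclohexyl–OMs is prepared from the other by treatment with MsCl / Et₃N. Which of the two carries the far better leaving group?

From cyclohexyl–OH the departing group would be OH⁻ (pKₐ(H₂O) ≈ 15.7). Strong base; essentially never leaves without prior activation.
From cyclohexyl–OMs the leaving group is OMs⁻ (pKₐ(CH₃SO₃H (MsOH)) ≈ -1.9). Resonance-delocalised alkanesulfonate.
Treatment with MsCl / Et₃N works by converting the hydroxyl into a mesylate, making cyclohexyl–OMs enormously more reactive.

cyclohexyl–OMs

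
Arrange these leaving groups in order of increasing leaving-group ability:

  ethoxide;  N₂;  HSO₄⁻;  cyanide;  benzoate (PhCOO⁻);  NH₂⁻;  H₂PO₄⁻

NH₂⁻ < ethoxide < cyanide < benzoate (PhCOO⁻) < H₂PO₄⁻ < HSO₄⁻ < N₂

N₂: no meaningful conjugate acid; N₂ departs as an exceptionally stable neutral molecule
HSO₄⁻: pKₐ(H₂SO₄) ≈ -3
H₂PO₄⁻: pKₐ(H₃PO₄) ≈ 2.1
benzoate (PhCOO⁻): pKₐ(C₆H₅COOH) ≈ 4.2
cyanide: pKₐ(HCN) ≈ 9.2
ethoxide: pKₐ(CH₃CH₂OH) ≈ 16
NH₂⁻: pKₐ(NH₃) ≈ 38
Listed from poorest to best leaving group as asked.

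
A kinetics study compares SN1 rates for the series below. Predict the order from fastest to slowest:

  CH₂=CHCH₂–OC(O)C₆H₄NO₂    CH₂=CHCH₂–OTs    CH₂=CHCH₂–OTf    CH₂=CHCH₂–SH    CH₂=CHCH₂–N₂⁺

With the same alkyl group throughout, only the leaving group differentiates the rates.
Rank by basicity of the departing species: weakest base leaves most easily.
CH₂=CHCH₂–N₂⁺ loses N₂: no meaningful conjugate acid; N₂ departs as an exceptionally stable neutral molecule
CH₂=CHCH₂–OTf loses OTf⁻: pKₐ(CF₃SO₃H (triflic acid)) ≈ -14
CH₂=CHCH₂–OTs loses OTs⁻: pKₐ(p-CH₃C₆H₄SO₃H (TsOH)) ≈ -2.8
CH₂=CHCH₂–OC(O)C₆H₄NO₂ loses p-O₂N–C₆H₄–COO⁻: pKₐ(p-nitrobenzoic acid) ≈ 3.4
CH₂=CHCH₂–SH loses HS⁻: pKₐ(H₂S) ≈ 7

CH₂=CHCH₂–N₂⁺ > CH₂=CHCH₂–OTf > CH₂=CHCH₂–OTs > CH₂=CHCH₂–OC(O)C₆H₄NO₂ > CH₂=CHCH₂–SH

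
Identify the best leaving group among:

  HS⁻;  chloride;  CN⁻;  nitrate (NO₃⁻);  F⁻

chloride

A good leaving group is a weak base: the lower the pKₐ of its conjugate acid, the more readily it departs.
chloride: pKₐ(HCl) ≈ -7
nitrate (NO₃⁻): pKₐ(HNO₃) ≈ -1.3
F⁻: pKₐ(HF) ≈ 3.2
HS⁻: pKₐ(H₂S) ≈ 7
CN⁻: pKₐ(HCN) ≈ 9.2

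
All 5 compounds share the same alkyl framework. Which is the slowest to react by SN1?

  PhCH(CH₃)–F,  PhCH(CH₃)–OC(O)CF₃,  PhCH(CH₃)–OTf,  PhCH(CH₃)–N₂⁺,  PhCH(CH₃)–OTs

PhCH(CH₃)–F

Identical carbon frameworks mean the comparison reduces to leaving-group quality.
The more stable X⁻ (or X) is on its own — i.e. the weaker a base it is — the better a leaving group it makes.
PhCH(CH₃)–N₂⁺ loses N₂: no meaningful conjugate acid; N₂ departs as an exceptionally stable neutral molecule
PhCH(CH₃)–OTf loses OTf⁻: pKₐ(CF₃SO₃H (triflic acid)) ≈ -14
PhCH(CH₃)–OTs loses OTs⁻: pKₐ(p-CH₃C₆H₄SO₃H (TsOH)) ≈ -2.8
PhCH(CH₃)–OC(O)CF₃ loses CF₃COO⁻: pKₐ(CF₃COOH) ≈ 0.2
PhCH(CH₃)–F loses F⁻: pKₐ(HF) ≈ 3.2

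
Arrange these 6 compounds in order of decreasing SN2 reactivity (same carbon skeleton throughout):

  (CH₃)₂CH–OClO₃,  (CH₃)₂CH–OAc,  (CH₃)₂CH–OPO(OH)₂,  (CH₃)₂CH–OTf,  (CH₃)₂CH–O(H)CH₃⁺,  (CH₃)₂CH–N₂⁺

With the same alkyl group throughout, only the leaving group differentiates the rates.
Rank by basicity of the departing species: weakest base leaves most easily.
(CH₃)₂CH–N₂⁺ loses N₂: no meaningful conjugate acid; N₂ departs as an exceptionally stable neutral molecule
(CH₃)₂CH–OTf loses OTf⁻: pKₐ(CF₃SO₃H (triflic acid)) ≈ -14
(CH₃)₂CH–OClO₃ loses ClO₄⁻: pKₐ(HClO₄) ≈ -10
(CH₃)₂CH–O(H)CH₃⁺ loses R'OH: pKₐ(R'OH₂⁺) ≈ -2.4
(CH₃)₂CH–OPO(OH)₂ loses H₂PO₄⁻: pKₐ(H₃PO₄) ≈ 2.1
(CH₃)₂CH–OAc loses AcO⁻: pKₐ(CH₃COOH) ≈ 4.8

(CH₃)₂CH–N₂⁺ > (CH₃)₂CH–OTf > (CH₃)₂CH–OClO₃ > (CH₃)₂CH–O(H)CH₃⁺ > (CH₃)₂CH–OPO(OH)₂ > (CH₃)₂CH–OAc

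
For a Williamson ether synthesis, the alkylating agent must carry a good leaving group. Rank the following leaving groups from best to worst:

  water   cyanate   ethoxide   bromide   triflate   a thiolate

triflate: pKₐ(CF₃SO₃H (triflic acid)) ≈ -14 — charge spread over three oxygens and a CF₃ group; the premier leaving group in synthesis
bromide: pKₐ(HBr) ≈ -9
water: pKₐ(H₃O⁺) ≈ -1.7 — neutral; leaves from a protonated alcohol (R–OH₂⁺)
cyanate: pKₐ(HOCN) ≈ 3.5 — resonance between N and O
a thiolate: pKₐ(RSH (a thiol)) ≈ 10.5 — moderately basic; rarely leaves without activation
ethoxide: pKₐ(CH₃CH₂OH) ≈ 16

triflate > bromide > water > cyanate > a thiolate > ethoxide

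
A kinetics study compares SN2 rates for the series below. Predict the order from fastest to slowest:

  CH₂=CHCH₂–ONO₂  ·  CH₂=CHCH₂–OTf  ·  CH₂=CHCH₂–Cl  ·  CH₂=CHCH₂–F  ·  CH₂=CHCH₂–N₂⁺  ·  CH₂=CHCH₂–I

CH₂=CHCH₂–N₂⁺ > CH₂=CHCH₂–OTf > CH₂=CHCH₂–I > CH₂=CHCH₂–Cl > CH₂=CHCH₂–ONO₂ > CH₂=CHCH₂–F

The skeletons are identical, so relative rate is governed entirely by leaving-group ability.
Leaving-group ability tracks the stability of the departed species; conjugate-acid pKₐ is the usual yardstick (lower pKₐ → better LG).
CH₂=CHCH₂–N₂⁺ loses N₂: no meaningful conjugate acid; N₂ departs as an exceptionally stable neutral molecule
CH₂=CHCH₂–OTf loses OTf⁻: pKₐ(CF₃SO₃H (triflic acid)) ≈ -14
CH₂=CHCH₂–I loses I⁻: pKₐ(HI) ≈ -10
CH₂=CHCH₂–Cl loses Cl⁻: pKₐ(HCl) ≈ -7
CH₂=CHCH₂–ONO₂ loses NO₃⁻: pKₐ(HNO₃) ≈ -1.3
CH₂=CHCH₂–F loses F⁻: pKₐ(HF) ≈ 3.2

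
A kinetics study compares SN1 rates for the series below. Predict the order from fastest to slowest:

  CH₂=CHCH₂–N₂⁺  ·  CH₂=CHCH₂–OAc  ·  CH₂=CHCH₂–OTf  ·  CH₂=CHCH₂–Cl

The skeletons are identical, so relative rate is governed entirely by leaving-group ability.
A good leaving group is a weak base: the lower the pKₐ of its conjugate acid, the more readily it departs.
CH₂=CHCH₂–N₂⁺ loses N₂: no meaningful conjugate acid; N₂ departs as an exceptionally stable neutral molecule
CH₂=CHCH₂–OTf loses OTf⁻: pKₐ(CF₃SO₃H (triflic acid)) ≈ -14
CH₂=CHCH₂–Cl loses Cl⁻: pKₐ(HCl) ≈ -7
CH₂=CHCH₂–OAc loses AcO⁻: pKₐ(CH₃COOH) ≈ 4.8

CH₂=CHCH₂–N₂⁺ > CH₂=CHCH₂–OTf > CH₂=CHCH₂–Cl > CH₂=CHCH₂–OAc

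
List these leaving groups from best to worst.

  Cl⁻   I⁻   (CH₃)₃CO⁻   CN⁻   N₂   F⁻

A good leaving group is a weak base: the lower the pKₐ of its conjugate acid, the more readily it departs.
N₂: no meaningful conjugate acid; N₂ departs as an exceptionally stable neutral molecule
I⁻: pKₐ(HI) ≈ -10 — large, highly polarisable; very weak base
Cl⁻: pKₐ(HCl) ≈ -7 — moderately weak base
F⁻: pKₐ(HF) ≈ 3.2 — small and strongly basic; the poor halide leaving group
CN⁻: pKₐ(HCN) ≈ 9.2 — sp carbon stabilises the charge somewhat, but still a poor LG
(CH₃)₃CO⁻: pKₐ(t-BuOH) ≈ 18 — bulky, strongly basic alkoxide

N₂ > I⁻ > Cl⁻ > F⁻ > CN⁻ > (CH₃)₃CO⁻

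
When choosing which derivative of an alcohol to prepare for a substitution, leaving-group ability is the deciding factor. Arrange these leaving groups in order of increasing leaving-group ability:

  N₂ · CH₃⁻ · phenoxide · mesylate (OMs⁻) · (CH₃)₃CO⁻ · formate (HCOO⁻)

Leaving-group ability tracks the stability of the departed species; conjugate-acid pKₐ is the usual yardstick (lower pKₐ → better LG).
N₂: no meaningful conjugate acid; N₂ departs as an exceptionally stable neutral molecule
mesylate (OMs⁻): pKₐ(CH₃SO₃H (MsOH)) ≈ -1.9 — resonance-delocalised alkanesulfonate
formate (HCOO⁻): pKₐ(HCOOH) ≈ 3.8 — resonance-stabilised carboxylate
phenoxide: pKₐ(C₆H₅OH (phenol)) ≈ 10
(CH₃)₃CO⁻: pKₐ(t-BuOH) ≈ 18 — bulky, strongly basic alkoxide
CH₃⁻: pKₐ(CH₄) ≈ 48 — unstabilised carbanion; the worst conceivable leaving group
Listed from poorest to best leaving group as asked.

CH₃⁻ < (CH₃)₃CO⁻ < phenoxide < formate (HCOO⁻) < mesylate (OMs⁻) < N₂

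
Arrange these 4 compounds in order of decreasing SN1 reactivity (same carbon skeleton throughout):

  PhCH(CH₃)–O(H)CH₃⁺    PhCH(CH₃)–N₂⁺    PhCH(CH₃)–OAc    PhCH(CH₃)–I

PhCH(CH₃)–N₂⁺ > PhCH(CH₃)–I > PhCH(CH₃)–O(H)CH₃⁺ > PhCH(CH₃)–OAc

Same R in every case — rank the leaving groups.
A good leaving group is a weak base: the lower the pKₐ of its conjugate acid, the more readily it departs.
PhCH(CH₃)–N₂⁺ loses N₂: no meaningful conjugate acid; N₂ departs as an exceptionally stable neutral molecule
PhCH(CH₃)–I loses I⁻: pKₐ(HI) ≈ -10
PhCH(CH₃)–O(H)CH₃⁺ loses R'OH: pKₐ(R'OH₂⁺) ≈ -2.4
PhCH(CH₃)–OAc loses AcO⁻: pKₐ(CH₃COOH) ≈ 4.8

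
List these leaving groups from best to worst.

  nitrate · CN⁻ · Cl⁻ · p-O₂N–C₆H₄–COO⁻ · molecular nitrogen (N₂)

molecular nitrogen (N₂): no meaningful conjugate acid; N₂ departs as an exceptionally stable neutral molecule
Cl⁻: pKₐ(HCl) ≈ -7
nitrate: pKₐ(HNO₃) ≈ -1.3
p-O₂N–C₆H₄–COO⁻: pKₐ(p-nitrobenzoic acid) ≈ 3.4 — electron-withdrawing nitro group stabilises the carboxylate
CN⁻: pKₐ(HCN) ≈ 9.2

molecular nitrogen (N₂) > Cl⁻ > nitrate > p-O₂N–C₆H₄–COO⁻ > CN⁻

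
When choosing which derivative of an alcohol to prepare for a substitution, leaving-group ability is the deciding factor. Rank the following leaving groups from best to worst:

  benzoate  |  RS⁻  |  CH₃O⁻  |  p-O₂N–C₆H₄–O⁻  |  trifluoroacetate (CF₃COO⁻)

Rank by basicity of the departing species: weakest base leaves most easily.
trifluoroacetate (CF₃COO⁻): pKₐ(CF₃COOH) ≈ 0.2 — strongly electron-withdrawing CF₃ stabilises the carboxylate
benzoate: pKₐ(C₆H₅COOH) ≈ 4.2 — aryl carboxylate
p-O₂N–C₆H₄–O⁻: pKₐ(p-nitrophenol) ≈ 7.2 — nitro group delocalises the charge; the classic chromogenic LG
RS⁻: pKₐ(RSH (a thiol)) ≈ 10.5 — moderately basic; rarely leaves without activation
CH₃O⁻: pKₐ(CH₃OH) ≈ 15.5 — strong base; alkoxides do not leave unassisted

trifluoroacetate (CF₃COO⁻) > benzoate > p-O₂N–C₆H₄–O⁻ > RS⁻ > CH₃O⁻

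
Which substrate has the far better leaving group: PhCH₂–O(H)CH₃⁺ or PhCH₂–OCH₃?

From PhCH₂–OCH₃ the departing group would be CH₃O⁻ (pKₐ(CH₃OH) ≈ 15.5). Strong base; alkoxides do not leave unassisted.
From PhCH₂–O(H)CH₃⁺ the leaving group is R'OH (pKₐ(R'OH₂⁺) ≈ -2.4). Neutral; leaves from a protonated ether (an oxonium ion, R–O(H)R'⁺).
(In practice PhCH₂–O(H)CH₃⁺ is made from PhCH₂–OCH₃ by protonation with concentrated HI, allowing neutral methanol, rather than methoxide, to depart.)

PhCH₂–O(H)CH₃⁺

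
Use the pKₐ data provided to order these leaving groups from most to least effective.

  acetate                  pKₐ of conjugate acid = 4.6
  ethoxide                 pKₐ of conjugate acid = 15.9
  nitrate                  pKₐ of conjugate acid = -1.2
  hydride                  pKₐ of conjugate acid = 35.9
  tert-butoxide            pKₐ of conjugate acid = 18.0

Lower conjugate-acid pKₐ ⇒ weaker base ⇒ better leaving group.
Sorting by the given values: nitrate (-1.2), acetate (4.6), ethoxide (15.9), tert-butoxide (18.0), hydride (35.9).

nitrate > acetate > ethoxide > tert-butoxide > hydride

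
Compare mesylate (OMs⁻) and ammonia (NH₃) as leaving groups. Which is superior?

mesylate (OMs⁻)

mesylate (OMs⁻) is the better leaving group.
pKₐ(CH₃SO₃H (MsOH)) ≈ -1.9 versus pKₐ(NH₄⁺) ≈ 9.2: mesylate (OMs⁻) is the much weaker base.
Resonance-delocalised alkanesulfonate.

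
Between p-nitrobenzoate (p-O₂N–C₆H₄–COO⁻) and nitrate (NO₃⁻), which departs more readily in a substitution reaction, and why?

nitrate (NO₃⁻) is the better leaving group.
pKₐ(HNO₃) ≈ -1.3 versus pKₐ(p-nitrobenzoic acid) ≈ 3.4: nitrate (NO₃⁻) is the much weaker base.
Resonance-delocalised over three oxygens.

nitrate (NO₃⁻)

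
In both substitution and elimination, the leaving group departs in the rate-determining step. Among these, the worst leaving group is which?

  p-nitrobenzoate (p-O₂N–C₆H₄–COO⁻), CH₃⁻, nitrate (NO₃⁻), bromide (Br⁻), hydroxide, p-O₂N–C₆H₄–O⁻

CH₃⁻

bromide (Br⁻): pKₐ(HBr) ≈ -9
nitrate (NO₃⁻): pKₐ(HNO₃) ≈ -1.3
p-nitrobenzoate (p-O₂N–C₆H₄–COO⁻): pKₐ(p-nitrobenzoic acid) ≈ 3.4
p-O₂N–C₆H₄–O⁻: pKₐ(p-nitrophenol) ≈ 7.2
hydroxide: pKₐ(H₂O) ≈ 15.7
CH₃⁻: pKₐ(CH₄) ≈ 48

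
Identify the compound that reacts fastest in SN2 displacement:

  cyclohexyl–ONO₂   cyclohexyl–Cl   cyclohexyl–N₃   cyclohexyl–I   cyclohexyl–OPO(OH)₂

Same R in every case — rank the leaving groups.
Leaving-group ability tracks the stability of the departed species; conjugate-acid pKₐ is the usual yardstick (lower pKₐ → better LG).
cyclohexyl–I loses I⁻: pKₐ(HI) ≈ -10
cyclohexyl–Cl loses Cl⁻: pKₐ(HCl) ≈ -7
cyclohexyl–ONO₂ loses NO₃⁻: pKₐ(HNO₃) ≈ -1.3
cyclohexyl–OPO(OH)₂ loses H₂PO₄⁻: pKₐ(H₃PO₄) ≈ 2.1
cyclohexyl–N₃ loses N₃⁻: pKₐ(HN₃) ≈ 4.7

cyclohexyl–I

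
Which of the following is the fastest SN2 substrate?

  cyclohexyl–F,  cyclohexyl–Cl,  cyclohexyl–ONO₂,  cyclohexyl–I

cyclohexyl–I

The skeletons are identical, so relative rate is governed entirely by leaving-group ability.
Leaving-group ability tracks the stability of the departed species; conjugate-acid pKₐ is the usual yardstick (lower pKₐ → better LG).
cyclohexyl–I loses I⁻: pKₐ(HI) ≈ -10
cyclohexyl–Cl loses Cl⁻: pKₐ(HCl) ≈ -7
cyclohexyl–ONO₂ loses NO₃⁻: pKₐ(HNO₃) ≈ -1.3
cyclohexyl–F loses F⁻: pKₐ(HF) ≈ 3.2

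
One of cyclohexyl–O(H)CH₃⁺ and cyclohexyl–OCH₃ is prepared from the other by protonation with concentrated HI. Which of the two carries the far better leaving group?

cyclohexyl–O(H)CH₃⁺

From cyclohexyl–OCH₃ the departing group would be CH₃O⁻ (pKₐ(CH₃OH) ≈ 15.5). Strong base; alkoxides do not leave unassisted.
From cyclohexyl–O(H)CH₃⁺ the leaving group is R'OH (pKₐ(R'OH₂⁺) ≈ -2.4). Neutral; leaves from a protonated ether (an oxonium ion, R–O(H)R'⁺).
Protonation with concentrated HI works by allowing neutral methanol, rather than methoxide, to depart, making cyclohexyl–O(H)CH₃⁺ enormously more reactive.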